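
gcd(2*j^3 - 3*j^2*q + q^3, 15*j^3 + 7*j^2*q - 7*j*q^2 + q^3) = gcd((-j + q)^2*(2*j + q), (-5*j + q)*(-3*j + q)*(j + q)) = 1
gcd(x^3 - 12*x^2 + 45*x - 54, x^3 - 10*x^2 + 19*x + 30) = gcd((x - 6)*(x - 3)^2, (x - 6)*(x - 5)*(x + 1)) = x - 6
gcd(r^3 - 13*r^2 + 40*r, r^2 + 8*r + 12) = 1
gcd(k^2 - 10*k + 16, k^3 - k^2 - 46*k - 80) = k - 8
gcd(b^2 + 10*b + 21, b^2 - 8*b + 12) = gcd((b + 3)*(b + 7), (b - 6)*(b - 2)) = 1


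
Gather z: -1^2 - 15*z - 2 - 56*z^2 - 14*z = -56*z^2 - 29*z - 3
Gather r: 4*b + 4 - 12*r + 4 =4*b - 12*r + 8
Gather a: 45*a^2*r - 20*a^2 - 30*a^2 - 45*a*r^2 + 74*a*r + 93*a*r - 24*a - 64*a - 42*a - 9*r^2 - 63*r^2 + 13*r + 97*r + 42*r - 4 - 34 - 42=a^2*(45*r - 50) + a*(-45*r^2 + 167*r - 130) - 72*r^2 + 152*r - 80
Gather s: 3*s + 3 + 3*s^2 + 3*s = 3*s^2 + 6*s + 3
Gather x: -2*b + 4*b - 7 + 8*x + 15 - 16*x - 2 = 2*b - 8*x + 6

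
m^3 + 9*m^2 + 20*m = m*(m + 4)*(m + 5)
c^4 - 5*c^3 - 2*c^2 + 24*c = c*(c - 4)*(c - 3)*(c + 2)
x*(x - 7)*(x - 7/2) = x^3 - 21*x^2/2 + 49*x/2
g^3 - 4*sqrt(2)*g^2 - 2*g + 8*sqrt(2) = (g - 4*sqrt(2))*(g - sqrt(2))*(g + sqrt(2))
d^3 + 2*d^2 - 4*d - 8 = (d - 2)*(d + 2)^2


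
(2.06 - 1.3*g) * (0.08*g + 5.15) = -0.104*g^2 - 6.5302*g + 10.609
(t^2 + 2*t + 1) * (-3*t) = -3*t^3 - 6*t^2 - 3*t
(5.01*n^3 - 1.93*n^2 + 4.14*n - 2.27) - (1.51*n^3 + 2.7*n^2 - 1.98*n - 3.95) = 3.5*n^3 - 4.63*n^2 + 6.12*n + 1.68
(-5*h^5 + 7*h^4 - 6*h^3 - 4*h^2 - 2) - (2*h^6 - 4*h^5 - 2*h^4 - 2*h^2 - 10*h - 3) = -2*h^6 - h^5 + 9*h^4 - 6*h^3 - 2*h^2 + 10*h + 1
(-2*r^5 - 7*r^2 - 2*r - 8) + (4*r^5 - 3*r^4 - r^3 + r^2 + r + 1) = 2*r^5 - 3*r^4 - r^3 - 6*r^2 - r - 7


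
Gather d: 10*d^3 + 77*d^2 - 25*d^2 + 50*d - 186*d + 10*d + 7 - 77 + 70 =10*d^3 + 52*d^2 - 126*d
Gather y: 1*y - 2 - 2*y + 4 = 2 - y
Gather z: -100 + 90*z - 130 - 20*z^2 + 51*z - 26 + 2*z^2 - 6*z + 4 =-18*z^2 + 135*z - 252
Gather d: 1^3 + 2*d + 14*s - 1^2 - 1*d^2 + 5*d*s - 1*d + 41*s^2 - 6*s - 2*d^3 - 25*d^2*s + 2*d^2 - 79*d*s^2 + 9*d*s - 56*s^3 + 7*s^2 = -2*d^3 + d^2*(1 - 25*s) + d*(-79*s^2 + 14*s + 1) - 56*s^3 + 48*s^2 + 8*s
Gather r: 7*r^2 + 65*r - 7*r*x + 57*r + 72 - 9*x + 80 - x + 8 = 7*r^2 + r*(122 - 7*x) - 10*x + 160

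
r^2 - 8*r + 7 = (r - 7)*(r - 1)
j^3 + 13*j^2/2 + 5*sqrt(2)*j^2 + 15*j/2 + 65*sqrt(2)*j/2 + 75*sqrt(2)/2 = (j + 3/2)*(j + 5)*(j + 5*sqrt(2))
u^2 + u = u*(u + 1)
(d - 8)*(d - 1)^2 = d^3 - 10*d^2 + 17*d - 8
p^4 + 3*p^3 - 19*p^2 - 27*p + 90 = (p - 3)*(p - 2)*(p + 3)*(p + 5)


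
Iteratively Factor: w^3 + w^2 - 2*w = (w + 2)*(w^2 - w) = (w - 1)*(w + 2)*(w)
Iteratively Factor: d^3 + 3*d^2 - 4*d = (d + 4)*(d^2 - d) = d*(d + 4)*(d - 1)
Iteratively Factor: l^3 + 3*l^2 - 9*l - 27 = (l + 3)*(l^2 - 9) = (l - 3)*(l + 3)*(l + 3)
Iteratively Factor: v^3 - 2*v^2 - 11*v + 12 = (v + 3)*(v^2 - 5*v + 4) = (v - 1)*(v + 3)*(v - 4)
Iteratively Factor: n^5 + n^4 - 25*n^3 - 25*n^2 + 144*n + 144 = (n + 4)*(n^4 - 3*n^3 - 13*n^2 + 27*n + 36) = (n - 3)*(n + 4)*(n^3 - 13*n - 12) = (n - 3)*(n + 3)*(n + 4)*(n^2 - 3*n - 4) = (n - 4)*(n - 3)*(n + 3)*(n + 4)*(n + 1)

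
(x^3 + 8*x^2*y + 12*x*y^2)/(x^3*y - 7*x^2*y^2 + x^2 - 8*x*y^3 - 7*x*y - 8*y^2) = x*(x^2 + 8*x*y + 12*y^2)/(x^3*y - 7*x^2*y^2 + x^2 - 8*x*y^3 - 7*x*y - 8*y^2)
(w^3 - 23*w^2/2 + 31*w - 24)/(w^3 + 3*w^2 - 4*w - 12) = (w^2 - 19*w/2 + 12)/(w^2 + 5*w + 6)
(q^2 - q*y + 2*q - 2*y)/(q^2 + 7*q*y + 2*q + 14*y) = (q - y)/(q + 7*y)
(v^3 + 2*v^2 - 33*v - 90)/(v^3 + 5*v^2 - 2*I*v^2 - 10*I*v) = (v^2 - 3*v - 18)/(v*(v - 2*I))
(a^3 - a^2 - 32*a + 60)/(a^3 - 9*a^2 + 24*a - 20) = (a + 6)/(a - 2)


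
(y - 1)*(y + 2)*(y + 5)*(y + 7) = y^4 + 13*y^3 + 45*y^2 + 11*y - 70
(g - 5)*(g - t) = g^2 - g*t - 5*g + 5*t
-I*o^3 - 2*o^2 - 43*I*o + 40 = (o - 8*I)*(o + 5*I)*(-I*o + 1)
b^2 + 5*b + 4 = (b + 1)*(b + 4)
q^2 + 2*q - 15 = (q - 3)*(q + 5)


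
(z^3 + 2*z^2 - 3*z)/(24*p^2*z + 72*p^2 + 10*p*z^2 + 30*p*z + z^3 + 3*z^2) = z*(z - 1)/(24*p^2 + 10*p*z + z^2)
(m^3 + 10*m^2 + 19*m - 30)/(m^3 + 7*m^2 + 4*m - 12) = (m + 5)/(m + 2)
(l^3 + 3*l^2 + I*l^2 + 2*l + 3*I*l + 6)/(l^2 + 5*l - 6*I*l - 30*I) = (l^3 + l^2*(3 + I) + l*(2 + 3*I) + 6)/(l^2 + l*(5 - 6*I) - 30*I)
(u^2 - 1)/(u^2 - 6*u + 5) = (u + 1)/(u - 5)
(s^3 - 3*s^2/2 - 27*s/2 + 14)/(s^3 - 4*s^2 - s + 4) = (s + 7/2)/(s + 1)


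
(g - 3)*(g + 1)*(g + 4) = g^3 + 2*g^2 - 11*g - 12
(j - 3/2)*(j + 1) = j^2 - j/2 - 3/2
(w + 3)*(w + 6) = w^2 + 9*w + 18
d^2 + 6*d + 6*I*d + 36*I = (d + 6)*(d + 6*I)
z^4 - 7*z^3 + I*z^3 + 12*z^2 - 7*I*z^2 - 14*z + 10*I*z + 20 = (z - 5)*(z - 2)*(z - I)*(z + 2*I)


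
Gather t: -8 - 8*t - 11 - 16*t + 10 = -24*t - 9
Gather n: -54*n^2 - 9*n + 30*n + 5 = -54*n^2 + 21*n + 5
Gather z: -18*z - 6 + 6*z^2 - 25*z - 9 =6*z^2 - 43*z - 15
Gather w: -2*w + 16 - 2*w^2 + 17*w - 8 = -2*w^2 + 15*w + 8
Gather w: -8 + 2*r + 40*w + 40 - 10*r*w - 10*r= -8*r + w*(40 - 10*r) + 32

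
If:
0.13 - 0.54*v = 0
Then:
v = 0.24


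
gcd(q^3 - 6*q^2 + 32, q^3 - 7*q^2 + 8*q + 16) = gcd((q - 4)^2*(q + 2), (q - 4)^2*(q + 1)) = q^2 - 8*q + 16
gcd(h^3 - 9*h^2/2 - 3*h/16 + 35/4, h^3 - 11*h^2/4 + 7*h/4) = h - 7/4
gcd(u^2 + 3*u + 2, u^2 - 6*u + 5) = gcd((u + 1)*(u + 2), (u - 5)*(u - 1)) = 1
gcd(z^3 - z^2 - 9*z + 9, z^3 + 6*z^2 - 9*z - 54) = z^2 - 9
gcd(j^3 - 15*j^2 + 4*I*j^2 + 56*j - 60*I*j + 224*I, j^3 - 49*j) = j - 7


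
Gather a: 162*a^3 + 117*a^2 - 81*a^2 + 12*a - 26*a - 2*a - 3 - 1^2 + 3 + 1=162*a^3 + 36*a^2 - 16*a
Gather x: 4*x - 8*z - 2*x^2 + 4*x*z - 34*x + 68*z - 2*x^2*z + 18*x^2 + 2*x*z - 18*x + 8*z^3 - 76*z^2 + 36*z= x^2*(16 - 2*z) + x*(6*z - 48) + 8*z^3 - 76*z^2 + 96*z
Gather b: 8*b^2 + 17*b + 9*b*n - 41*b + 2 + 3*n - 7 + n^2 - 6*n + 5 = 8*b^2 + b*(9*n - 24) + n^2 - 3*n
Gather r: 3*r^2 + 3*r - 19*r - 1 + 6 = 3*r^2 - 16*r + 5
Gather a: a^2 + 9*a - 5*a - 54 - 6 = a^2 + 4*a - 60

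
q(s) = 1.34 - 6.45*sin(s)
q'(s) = -6.45*cos(s)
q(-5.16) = -4.47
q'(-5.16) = -2.79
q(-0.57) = 4.82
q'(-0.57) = -5.43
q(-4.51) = -4.98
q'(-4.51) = 1.30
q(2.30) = -3.47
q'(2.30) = 4.30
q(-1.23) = 7.42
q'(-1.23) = -2.16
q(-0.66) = 5.29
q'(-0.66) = -5.10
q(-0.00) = 1.34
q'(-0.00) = -6.45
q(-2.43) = 5.55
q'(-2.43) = 4.88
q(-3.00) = 2.25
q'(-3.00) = 6.39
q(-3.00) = 2.25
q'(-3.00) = 6.39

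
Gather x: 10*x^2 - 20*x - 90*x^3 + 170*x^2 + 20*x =-90*x^3 + 180*x^2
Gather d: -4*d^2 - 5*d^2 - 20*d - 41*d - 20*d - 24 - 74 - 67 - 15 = -9*d^2 - 81*d - 180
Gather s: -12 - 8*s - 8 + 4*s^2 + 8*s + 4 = 4*s^2 - 16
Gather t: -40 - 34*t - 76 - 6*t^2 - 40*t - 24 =-6*t^2 - 74*t - 140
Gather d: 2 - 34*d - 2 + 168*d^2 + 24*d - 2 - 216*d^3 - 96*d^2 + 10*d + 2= -216*d^3 + 72*d^2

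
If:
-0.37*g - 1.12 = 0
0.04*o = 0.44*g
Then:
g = -3.03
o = -33.30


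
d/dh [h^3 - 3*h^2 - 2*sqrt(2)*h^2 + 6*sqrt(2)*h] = 3*h^2 - 6*h - 4*sqrt(2)*h + 6*sqrt(2)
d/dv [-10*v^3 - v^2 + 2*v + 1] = -30*v^2 - 2*v + 2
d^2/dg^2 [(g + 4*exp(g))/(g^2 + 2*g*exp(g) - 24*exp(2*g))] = 2*(4*(g + 4*exp(g))*(g*exp(g) + g - 24*exp(2*g) + exp(g))^2 - ((g + 4*exp(g))*(g*exp(g) - 48*exp(2*g) + 2*exp(g) + 1) + 2*(4*exp(g) + 1)*(g*exp(g) + g - 24*exp(2*g) + exp(g)))*(g^2 + 2*g*exp(g) - 24*exp(2*g)) + 2*(g^2 + 2*g*exp(g) - 24*exp(2*g))^2*exp(g))/(g^2 + 2*g*exp(g) - 24*exp(2*g))^3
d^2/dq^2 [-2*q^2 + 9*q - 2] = -4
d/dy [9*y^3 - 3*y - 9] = 27*y^2 - 3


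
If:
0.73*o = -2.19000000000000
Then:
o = -3.00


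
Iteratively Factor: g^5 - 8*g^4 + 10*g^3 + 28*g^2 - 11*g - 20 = (g + 1)*(g^4 - 9*g^3 + 19*g^2 + 9*g - 20) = (g - 5)*(g + 1)*(g^3 - 4*g^2 - g + 4) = (g - 5)*(g - 4)*(g + 1)*(g^2 - 1) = (g - 5)*(g - 4)*(g - 1)*(g + 1)*(g + 1)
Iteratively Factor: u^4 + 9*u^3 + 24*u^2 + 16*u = (u)*(u^3 + 9*u^2 + 24*u + 16) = u*(u + 4)*(u^2 + 5*u + 4) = u*(u + 4)^2*(u + 1)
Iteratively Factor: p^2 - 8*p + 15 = (p - 5)*(p - 3)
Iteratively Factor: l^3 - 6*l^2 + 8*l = (l - 2)*(l^2 - 4*l) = l*(l - 2)*(l - 4)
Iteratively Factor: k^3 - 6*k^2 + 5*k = (k - 1)*(k^2 - 5*k) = (k - 5)*(k - 1)*(k)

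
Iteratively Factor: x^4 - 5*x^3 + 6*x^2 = (x)*(x^3 - 5*x^2 + 6*x) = x^2*(x^2 - 5*x + 6) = x^2*(x - 3)*(x - 2)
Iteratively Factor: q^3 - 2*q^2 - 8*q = (q - 4)*(q^2 + 2*q) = (q - 4)*(q + 2)*(q)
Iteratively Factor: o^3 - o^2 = (o)*(o^2 - o) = o*(o - 1)*(o)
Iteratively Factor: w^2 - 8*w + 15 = (w - 5)*(w - 3)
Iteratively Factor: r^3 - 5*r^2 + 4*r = (r - 4)*(r^2 - r) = (r - 4)*(r - 1)*(r)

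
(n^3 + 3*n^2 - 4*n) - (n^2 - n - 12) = n^3 + 2*n^2 - 3*n + 12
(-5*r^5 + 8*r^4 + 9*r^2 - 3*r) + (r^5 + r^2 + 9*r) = -4*r^5 + 8*r^4 + 10*r^2 + 6*r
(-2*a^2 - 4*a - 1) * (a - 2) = -2*a^3 + 7*a + 2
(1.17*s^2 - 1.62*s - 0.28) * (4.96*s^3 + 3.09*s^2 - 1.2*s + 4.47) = 5.8032*s^5 - 4.4199*s^4 - 7.7986*s^3 + 6.3087*s^2 - 6.9054*s - 1.2516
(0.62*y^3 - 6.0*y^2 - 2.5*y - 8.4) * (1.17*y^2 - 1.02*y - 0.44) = 0.7254*y^5 - 7.6524*y^4 + 2.9222*y^3 - 4.638*y^2 + 9.668*y + 3.696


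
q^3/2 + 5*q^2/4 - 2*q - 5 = (q/2 + 1)*(q - 2)*(q + 5/2)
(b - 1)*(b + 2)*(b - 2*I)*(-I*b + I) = -I*b^4 - 2*b^3 + 3*I*b^2 + 6*b - 2*I*b - 4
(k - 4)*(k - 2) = k^2 - 6*k + 8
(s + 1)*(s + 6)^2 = s^3 + 13*s^2 + 48*s + 36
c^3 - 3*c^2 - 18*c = c*(c - 6)*(c + 3)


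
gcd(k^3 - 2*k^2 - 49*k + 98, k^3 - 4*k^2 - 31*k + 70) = k^2 - 9*k + 14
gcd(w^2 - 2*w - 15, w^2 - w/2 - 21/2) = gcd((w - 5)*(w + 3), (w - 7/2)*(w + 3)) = w + 3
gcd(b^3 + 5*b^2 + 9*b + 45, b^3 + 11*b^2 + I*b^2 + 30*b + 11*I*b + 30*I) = b + 5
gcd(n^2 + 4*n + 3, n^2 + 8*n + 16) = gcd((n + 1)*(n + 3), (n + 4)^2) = 1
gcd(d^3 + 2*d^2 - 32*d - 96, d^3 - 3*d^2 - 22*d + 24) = d^2 - 2*d - 24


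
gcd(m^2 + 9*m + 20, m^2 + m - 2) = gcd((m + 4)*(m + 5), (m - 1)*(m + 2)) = 1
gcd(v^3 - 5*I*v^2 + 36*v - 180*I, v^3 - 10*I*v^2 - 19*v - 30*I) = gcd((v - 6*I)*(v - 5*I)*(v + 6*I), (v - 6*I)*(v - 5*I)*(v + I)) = v^2 - 11*I*v - 30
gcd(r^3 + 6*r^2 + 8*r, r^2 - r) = r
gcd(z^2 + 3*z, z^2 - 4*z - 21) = z + 3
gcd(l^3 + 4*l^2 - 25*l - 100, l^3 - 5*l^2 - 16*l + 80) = l^2 - l - 20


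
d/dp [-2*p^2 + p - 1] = 1 - 4*p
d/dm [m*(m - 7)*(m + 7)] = 3*m^2 - 49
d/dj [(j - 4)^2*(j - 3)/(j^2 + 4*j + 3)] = (j^4 + 8*j^3 - 75*j^2 + 30*j + 312)/(j^4 + 8*j^3 + 22*j^2 + 24*j + 9)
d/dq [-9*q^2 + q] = 1 - 18*q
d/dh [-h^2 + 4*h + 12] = 4 - 2*h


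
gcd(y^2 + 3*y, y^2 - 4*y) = y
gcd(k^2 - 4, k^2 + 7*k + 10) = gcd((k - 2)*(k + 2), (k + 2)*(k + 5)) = k + 2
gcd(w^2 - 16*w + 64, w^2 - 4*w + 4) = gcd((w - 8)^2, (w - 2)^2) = 1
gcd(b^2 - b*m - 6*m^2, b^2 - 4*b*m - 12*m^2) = b + 2*m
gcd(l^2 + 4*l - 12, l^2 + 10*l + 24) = l + 6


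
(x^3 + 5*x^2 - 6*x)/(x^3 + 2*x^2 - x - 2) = x*(x + 6)/(x^2 + 3*x + 2)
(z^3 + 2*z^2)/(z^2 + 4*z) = z*(z + 2)/(z + 4)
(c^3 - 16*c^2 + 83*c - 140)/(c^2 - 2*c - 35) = (c^2 - 9*c + 20)/(c + 5)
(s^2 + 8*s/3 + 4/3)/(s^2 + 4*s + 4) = (s + 2/3)/(s + 2)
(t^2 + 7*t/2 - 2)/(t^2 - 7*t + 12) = (t^2 + 7*t/2 - 2)/(t^2 - 7*t + 12)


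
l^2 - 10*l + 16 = (l - 8)*(l - 2)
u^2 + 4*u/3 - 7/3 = (u - 1)*(u + 7/3)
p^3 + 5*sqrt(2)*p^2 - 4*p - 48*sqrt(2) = (p - 2*sqrt(2))*(p + 3*sqrt(2))*(p + 4*sqrt(2))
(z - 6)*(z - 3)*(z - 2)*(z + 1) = z^4 - 10*z^3 + 25*z^2 - 36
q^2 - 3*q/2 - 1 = (q - 2)*(q + 1/2)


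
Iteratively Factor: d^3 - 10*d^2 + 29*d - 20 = (d - 4)*(d^2 - 6*d + 5) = (d - 4)*(d - 1)*(d - 5)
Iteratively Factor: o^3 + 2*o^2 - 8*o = (o - 2)*(o^2 + 4*o) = (o - 2)*(o + 4)*(o)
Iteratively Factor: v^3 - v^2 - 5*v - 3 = (v + 1)*(v^2 - 2*v - 3) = (v - 3)*(v + 1)*(v + 1)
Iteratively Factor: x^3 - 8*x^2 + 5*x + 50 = (x - 5)*(x^2 - 3*x - 10) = (x - 5)^2*(x + 2)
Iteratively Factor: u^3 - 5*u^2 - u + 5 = (u - 1)*(u^2 - 4*u - 5) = (u - 1)*(u + 1)*(u - 5)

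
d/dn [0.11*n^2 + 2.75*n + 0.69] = 0.22*n + 2.75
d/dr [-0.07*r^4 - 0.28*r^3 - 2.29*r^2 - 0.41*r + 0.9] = -0.28*r^3 - 0.84*r^2 - 4.58*r - 0.41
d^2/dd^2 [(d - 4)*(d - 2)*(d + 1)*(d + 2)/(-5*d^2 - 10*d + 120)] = 2*(-d^3 - 18*d^2 - 108*d - 56)/(5*(d^3 + 18*d^2 + 108*d + 216))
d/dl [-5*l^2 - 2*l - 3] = -10*l - 2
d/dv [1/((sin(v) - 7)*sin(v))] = (7 - 2*sin(v))*cos(v)/((sin(v) - 7)^2*sin(v)^2)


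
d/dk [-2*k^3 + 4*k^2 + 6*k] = -6*k^2 + 8*k + 6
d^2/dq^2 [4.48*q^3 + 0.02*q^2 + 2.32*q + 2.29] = 26.88*q + 0.04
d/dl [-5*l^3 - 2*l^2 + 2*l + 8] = -15*l^2 - 4*l + 2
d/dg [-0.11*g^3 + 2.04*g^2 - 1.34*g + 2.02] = -0.33*g^2 + 4.08*g - 1.34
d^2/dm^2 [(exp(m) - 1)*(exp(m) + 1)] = 4*exp(2*m)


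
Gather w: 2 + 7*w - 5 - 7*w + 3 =0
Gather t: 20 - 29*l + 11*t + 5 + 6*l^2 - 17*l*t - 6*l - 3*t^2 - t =6*l^2 - 35*l - 3*t^2 + t*(10 - 17*l) + 25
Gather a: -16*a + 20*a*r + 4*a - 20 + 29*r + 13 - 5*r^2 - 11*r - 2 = a*(20*r - 12) - 5*r^2 + 18*r - 9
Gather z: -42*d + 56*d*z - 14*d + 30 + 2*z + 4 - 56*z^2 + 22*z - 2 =-56*d - 56*z^2 + z*(56*d + 24) + 32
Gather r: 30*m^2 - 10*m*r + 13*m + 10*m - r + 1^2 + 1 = 30*m^2 + 23*m + r*(-10*m - 1) + 2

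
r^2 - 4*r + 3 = (r - 3)*(r - 1)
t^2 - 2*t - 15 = (t - 5)*(t + 3)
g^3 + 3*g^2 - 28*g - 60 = (g - 5)*(g + 2)*(g + 6)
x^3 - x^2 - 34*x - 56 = (x - 7)*(x + 2)*(x + 4)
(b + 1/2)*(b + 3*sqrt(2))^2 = b^3 + b^2/2 + 6*sqrt(2)*b^2 + 3*sqrt(2)*b + 18*b + 9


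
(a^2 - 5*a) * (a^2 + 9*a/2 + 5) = a^4 - a^3/2 - 35*a^2/2 - 25*a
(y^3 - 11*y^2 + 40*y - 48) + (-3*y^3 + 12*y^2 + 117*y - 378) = -2*y^3 + y^2 + 157*y - 426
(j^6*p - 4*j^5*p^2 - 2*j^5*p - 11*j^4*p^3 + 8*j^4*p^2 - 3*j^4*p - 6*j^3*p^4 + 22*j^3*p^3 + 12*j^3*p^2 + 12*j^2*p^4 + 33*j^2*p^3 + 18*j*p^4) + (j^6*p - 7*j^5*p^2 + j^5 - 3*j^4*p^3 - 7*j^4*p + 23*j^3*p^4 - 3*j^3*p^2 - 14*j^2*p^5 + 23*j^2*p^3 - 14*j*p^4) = 2*j^6*p - 11*j^5*p^2 - 2*j^5*p + j^5 - 14*j^4*p^3 + 8*j^4*p^2 - 10*j^4*p + 17*j^3*p^4 + 22*j^3*p^3 + 9*j^3*p^2 - 14*j^2*p^5 + 12*j^2*p^4 + 56*j^2*p^3 + 4*j*p^4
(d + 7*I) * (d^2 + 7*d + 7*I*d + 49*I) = d^3 + 7*d^2 + 14*I*d^2 - 49*d + 98*I*d - 343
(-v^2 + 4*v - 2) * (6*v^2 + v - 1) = -6*v^4 + 23*v^3 - 7*v^2 - 6*v + 2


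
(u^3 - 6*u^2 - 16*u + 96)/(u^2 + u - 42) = (u^2 - 16)/(u + 7)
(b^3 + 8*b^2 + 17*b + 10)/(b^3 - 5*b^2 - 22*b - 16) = (b + 5)/(b - 8)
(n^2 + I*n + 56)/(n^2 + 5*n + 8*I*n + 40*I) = (n - 7*I)/(n + 5)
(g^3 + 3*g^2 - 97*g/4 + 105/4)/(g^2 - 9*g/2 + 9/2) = (2*g^2 + 9*g - 35)/(2*(g - 3))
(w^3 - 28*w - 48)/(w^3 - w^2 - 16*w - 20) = (w^2 - 2*w - 24)/(w^2 - 3*w - 10)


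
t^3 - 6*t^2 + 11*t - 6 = (t - 3)*(t - 2)*(t - 1)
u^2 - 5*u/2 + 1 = (u - 2)*(u - 1/2)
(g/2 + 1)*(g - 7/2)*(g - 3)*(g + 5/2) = g^4/2 - g^3 - 55*g^2/8 + 59*g/8 + 105/4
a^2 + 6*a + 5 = (a + 1)*(a + 5)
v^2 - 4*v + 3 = (v - 3)*(v - 1)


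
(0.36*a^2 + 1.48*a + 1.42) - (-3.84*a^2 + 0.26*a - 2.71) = 4.2*a^2 + 1.22*a + 4.13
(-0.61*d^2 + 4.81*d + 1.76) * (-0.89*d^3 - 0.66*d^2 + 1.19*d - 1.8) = 0.5429*d^5 - 3.8783*d^4 - 5.4669*d^3 + 5.6603*d^2 - 6.5636*d - 3.168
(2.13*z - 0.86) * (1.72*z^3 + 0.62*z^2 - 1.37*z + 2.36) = 3.6636*z^4 - 0.1586*z^3 - 3.4513*z^2 + 6.205*z - 2.0296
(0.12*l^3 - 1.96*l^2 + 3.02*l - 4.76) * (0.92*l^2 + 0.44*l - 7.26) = 0.1104*l^5 - 1.7504*l^4 + 1.0448*l^3 + 11.1792*l^2 - 24.0196*l + 34.5576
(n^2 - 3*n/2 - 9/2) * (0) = 0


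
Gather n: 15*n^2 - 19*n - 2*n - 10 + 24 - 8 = 15*n^2 - 21*n + 6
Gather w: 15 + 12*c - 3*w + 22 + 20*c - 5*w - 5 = 32*c - 8*w + 32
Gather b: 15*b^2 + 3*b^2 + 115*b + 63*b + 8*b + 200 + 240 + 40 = 18*b^2 + 186*b + 480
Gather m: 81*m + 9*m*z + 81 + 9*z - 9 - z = m*(9*z + 81) + 8*z + 72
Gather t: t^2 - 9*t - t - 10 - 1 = t^2 - 10*t - 11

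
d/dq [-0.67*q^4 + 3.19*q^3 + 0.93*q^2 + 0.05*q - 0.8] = -2.68*q^3 + 9.57*q^2 + 1.86*q + 0.05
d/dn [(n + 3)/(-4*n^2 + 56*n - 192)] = (-n^2 + 14*n + 2*(n - 7)*(n + 3) - 48)/(4*(n^2 - 14*n + 48)^2)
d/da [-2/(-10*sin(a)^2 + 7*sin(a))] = 2*(7 - 20*sin(a))*cos(a)/((10*sin(a) - 7)^2*sin(a)^2)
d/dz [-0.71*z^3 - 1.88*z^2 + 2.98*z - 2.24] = -2.13*z^2 - 3.76*z + 2.98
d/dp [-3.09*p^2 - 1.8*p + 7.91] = -6.18*p - 1.8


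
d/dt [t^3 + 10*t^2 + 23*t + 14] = 3*t^2 + 20*t + 23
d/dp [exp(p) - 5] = exp(p)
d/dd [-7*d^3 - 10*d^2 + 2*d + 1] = -21*d^2 - 20*d + 2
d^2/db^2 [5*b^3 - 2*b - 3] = 30*b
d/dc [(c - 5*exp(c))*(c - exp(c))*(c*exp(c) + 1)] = (1 - exp(c))*(c - 5*exp(c))*(c*exp(c) + 1) + (c + 1)*(c - 5*exp(c))*(c - exp(c))*exp(c) - (c - exp(c))*(c*exp(c) + 1)*(5*exp(c) - 1)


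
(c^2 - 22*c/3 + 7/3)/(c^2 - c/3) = (c - 7)/c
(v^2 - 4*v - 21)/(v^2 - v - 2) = (-v^2 + 4*v + 21)/(-v^2 + v + 2)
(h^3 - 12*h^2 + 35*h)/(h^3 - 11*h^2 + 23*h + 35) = h/(h + 1)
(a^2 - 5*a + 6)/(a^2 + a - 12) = (a - 2)/(a + 4)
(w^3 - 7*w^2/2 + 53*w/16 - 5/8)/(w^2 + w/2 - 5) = (16*w^2 - 24*w + 5)/(8*(2*w + 5))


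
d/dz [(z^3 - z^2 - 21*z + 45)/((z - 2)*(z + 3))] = (z^4 + 2*z^3 + 2*z^2 - 78*z + 81)/(z^4 + 2*z^3 - 11*z^2 - 12*z + 36)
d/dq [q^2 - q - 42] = 2*q - 1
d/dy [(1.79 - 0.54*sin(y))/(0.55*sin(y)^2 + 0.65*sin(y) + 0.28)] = (0.297*sin(y)^2 - 1.969*sin(y) - 1.3147)*cos(y)/(0.3025*sin(y)^4 + 0.715*sin(y)^3 + 0.7305*sin(y)^2 + 0.364*sin(y) + 0.0784)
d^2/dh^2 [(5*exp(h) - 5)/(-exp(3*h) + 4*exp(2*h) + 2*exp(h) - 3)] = (-20*exp(6*h) + 105*exp(5*h) - 340*exp(4*h) + 535*exp(3*h) - 375*exp(2*h) + 230*exp(h) - 15)*exp(h)/(exp(9*h) - 12*exp(8*h) + 42*exp(7*h) - 7*exp(6*h) - 156*exp(5*h) + 60*exp(4*h) + 163*exp(3*h) - 72*exp(2*h) - 54*exp(h) + 27)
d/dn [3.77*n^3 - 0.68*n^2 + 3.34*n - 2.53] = 11.31*n^2 - 1.36*n + 3.34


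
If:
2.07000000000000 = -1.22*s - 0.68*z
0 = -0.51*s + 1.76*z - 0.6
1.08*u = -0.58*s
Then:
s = -1.62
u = 0.87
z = -0.13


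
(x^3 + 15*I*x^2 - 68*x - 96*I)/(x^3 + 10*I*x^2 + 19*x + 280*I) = (x^2 + 7*I*x - 12)/(x^2 + 2*I*x + 35)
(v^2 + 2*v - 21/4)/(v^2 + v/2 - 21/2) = (v - 3/2)/(v - 3)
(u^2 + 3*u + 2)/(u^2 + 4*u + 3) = (u + 2)/(u + 3)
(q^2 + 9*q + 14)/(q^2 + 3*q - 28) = (q + 2)/(q - 4)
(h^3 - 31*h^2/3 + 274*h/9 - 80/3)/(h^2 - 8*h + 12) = (9*h^2 - 39*h + 40)/(9*(h - 2))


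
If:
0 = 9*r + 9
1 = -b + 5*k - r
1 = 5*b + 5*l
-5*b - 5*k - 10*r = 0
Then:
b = 5/3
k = 1/3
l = -22/15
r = -1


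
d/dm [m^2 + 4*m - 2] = 2*m + 4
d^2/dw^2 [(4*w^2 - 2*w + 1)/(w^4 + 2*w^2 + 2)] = 4*(6*w^8 - 6*w^7 + w^6 - 6*w^5 - 39*w^4 + 16*w^3 - 24*w^2 + 12*w + 6)/(w^12 + 6*w^10 + 18*w^8 + 32*w^6 + 36*w^4 + 24*w^2 + 8)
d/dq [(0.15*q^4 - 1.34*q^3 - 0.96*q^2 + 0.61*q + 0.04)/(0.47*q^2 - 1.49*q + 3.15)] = (0.141*q^5 - 1.3003*q^4 + 5.8832*q^3 - 11.5193*q^2 - 6.0856*q + 1.9811)/(0.2209*q^4 - 1.4006*q^3 + 5.1811*q^2 - 9.387*q + 9.9225)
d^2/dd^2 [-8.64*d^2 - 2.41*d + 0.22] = -17.2800000000000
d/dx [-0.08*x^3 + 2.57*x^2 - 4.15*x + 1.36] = -0.24*x^2 + 5.14*x - 4.15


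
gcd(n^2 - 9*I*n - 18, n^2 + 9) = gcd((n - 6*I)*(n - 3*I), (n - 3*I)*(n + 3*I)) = n - 3*I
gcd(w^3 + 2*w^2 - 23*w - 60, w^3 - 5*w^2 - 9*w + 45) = w^2 - 2*w - 15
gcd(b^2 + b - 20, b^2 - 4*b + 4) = 1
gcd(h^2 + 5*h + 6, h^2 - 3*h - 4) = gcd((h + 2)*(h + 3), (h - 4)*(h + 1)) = 1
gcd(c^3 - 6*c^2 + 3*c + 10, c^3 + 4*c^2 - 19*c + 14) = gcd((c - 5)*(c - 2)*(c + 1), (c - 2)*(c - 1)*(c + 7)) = c - 2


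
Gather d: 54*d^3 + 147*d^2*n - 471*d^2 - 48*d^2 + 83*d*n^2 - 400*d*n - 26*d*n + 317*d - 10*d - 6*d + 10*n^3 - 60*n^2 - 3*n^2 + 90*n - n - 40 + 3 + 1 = 54*d^3 + d^2*(147*n - 519) + d*(83*n^2 - 426*n + 301) + 10*n^3 - 63*n^2 + 89*n - 36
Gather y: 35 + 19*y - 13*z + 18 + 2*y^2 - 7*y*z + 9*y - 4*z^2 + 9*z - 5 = 2*y^2 + y*(28 - 7*z) - 4*z^2 - 4*z + 48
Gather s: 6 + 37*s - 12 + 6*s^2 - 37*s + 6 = 6*s^2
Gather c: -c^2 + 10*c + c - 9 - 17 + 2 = -c^2 + 11*c - 24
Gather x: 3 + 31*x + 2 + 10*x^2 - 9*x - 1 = 10*x^2 + 22*x + 4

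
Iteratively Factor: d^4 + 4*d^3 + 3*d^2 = (d)*(d^3 + 4*d^2 + 3*d) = d*(d + 1)*(d^2 + 3*d) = d*(d + 1)*(d + 3)*(d)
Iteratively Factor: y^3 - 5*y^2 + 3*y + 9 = (y - 3)*(y^2 - 2*y - 3) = (y - 3)*(y + 1)*(y - 3)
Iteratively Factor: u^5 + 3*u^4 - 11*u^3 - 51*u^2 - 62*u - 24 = (u + 1)*(u^4 + 2*u^3 - 13*u^2 - 38*u - 24) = (u - 4)*(u + 1)*(u^3 + 6*u^2 + 11*u + 6) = (u - 4)*(u + 1)^2*(u^2 + 5*u + 6) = (u - 4)*(u + 1)^2*(u + 3)*(u + 2)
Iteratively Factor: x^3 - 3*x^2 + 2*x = (x - 2)*(x^2 - x) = x*(x - 2)*(x - 1)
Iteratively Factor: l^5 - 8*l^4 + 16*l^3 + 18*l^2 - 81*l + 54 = (l - 3)*(l^4 - 5*l^3 + l^2 + 21*l - 18) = (l - 3)^2*(l^3 - 2*l^2 - 5*l + 6) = (l - 3)^3*(l^2 + l - 2) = (l - 3)^3*(l + 2)*(l - 1)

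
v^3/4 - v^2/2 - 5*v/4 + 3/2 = (v/4 + 1/2)*(v - 3)*(v - 1)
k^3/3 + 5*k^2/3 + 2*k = k*(k/3 + 1)*(k + 2)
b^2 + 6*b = b*(b + 6)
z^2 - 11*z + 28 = (z - 7)*(z - 4)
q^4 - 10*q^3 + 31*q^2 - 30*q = q*(q - 5)*(q - 3)*(q - 2)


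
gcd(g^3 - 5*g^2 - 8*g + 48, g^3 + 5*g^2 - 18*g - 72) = g^2 - g - 12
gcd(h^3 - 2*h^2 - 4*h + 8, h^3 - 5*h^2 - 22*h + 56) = h - 2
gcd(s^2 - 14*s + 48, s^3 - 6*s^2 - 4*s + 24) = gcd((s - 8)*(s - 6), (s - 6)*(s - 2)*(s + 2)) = s - 6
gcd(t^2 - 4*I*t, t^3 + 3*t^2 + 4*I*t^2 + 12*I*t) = t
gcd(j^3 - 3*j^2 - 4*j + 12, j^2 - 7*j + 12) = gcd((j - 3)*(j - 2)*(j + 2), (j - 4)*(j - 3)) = j - 3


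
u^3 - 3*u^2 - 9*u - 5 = (u - 5)*(u + 1)^2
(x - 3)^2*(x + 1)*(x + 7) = x^4 + 2*x^3 - 32*x^2 + 30*x + 63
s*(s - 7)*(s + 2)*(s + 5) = s^4 - 39*s^2 - 70*s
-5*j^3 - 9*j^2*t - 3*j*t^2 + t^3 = (-5*j + t)*(j + t)^2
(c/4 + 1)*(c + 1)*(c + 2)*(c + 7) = c^4/4 + 7*c^3/2 + 63*c^2/4 + 53*c/2 + 14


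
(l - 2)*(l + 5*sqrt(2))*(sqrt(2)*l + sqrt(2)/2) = sqrt(2)*l^3 - 3*sqrt(2)*l^2/2 + 10*l^2 - 15*l - sqrt(2)*l - 10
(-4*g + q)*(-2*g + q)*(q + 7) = 8*g^2*q + 56*g^2 - 6*g*q^2 - 42*g*q + q^3 + 7*q^2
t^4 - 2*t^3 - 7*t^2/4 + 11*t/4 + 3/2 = (t - 2)*(t - 3/2)*(t + 1/2)*(t + 1)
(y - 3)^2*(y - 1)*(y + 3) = y^4 - 4*y^3 - 6*y^2 + 36*y - 27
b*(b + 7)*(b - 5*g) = b^3 - 5*b^2*g + 7*b^2 - 35*b*g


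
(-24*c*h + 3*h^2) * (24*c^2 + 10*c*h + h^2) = -576*c^3*h - 168*c^2*h^2 + 6*c*h^3 + 3*h^4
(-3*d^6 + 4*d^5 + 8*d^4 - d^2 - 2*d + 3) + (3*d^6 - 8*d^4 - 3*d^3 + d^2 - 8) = 4*d^5 - 3*d^3 - 2*d - 5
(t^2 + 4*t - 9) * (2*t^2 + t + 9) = 2*t^4 + 9*t^3 - 5*t^2 + 27*t - 81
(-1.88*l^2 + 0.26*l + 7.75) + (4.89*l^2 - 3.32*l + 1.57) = 3.01*l^2 - 3.06*l + 9.32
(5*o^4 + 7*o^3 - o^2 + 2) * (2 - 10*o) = -50*o^5 - 60*o^4 + 24*o^3 - 2*o^2 - 20*o + 4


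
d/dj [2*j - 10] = 2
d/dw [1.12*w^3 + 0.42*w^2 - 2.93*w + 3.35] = 3.36*w^2 + 0.84*w - 2.93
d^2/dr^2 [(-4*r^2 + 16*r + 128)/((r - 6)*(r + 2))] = 160*(3*r^2 - 12*r + 28)/(r^6 - 12*r^5 + 12*r^4 + 224*r^3 - 144*r^2 - 1728*r - 1728)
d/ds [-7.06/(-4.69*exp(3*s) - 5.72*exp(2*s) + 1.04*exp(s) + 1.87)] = (-99.3342*exp(2*s) - 80.7664*exp(s) + 7.3424)*exp(s)/(4.69*exp(3*s) + 5.72*exp(2*s) - 1.04*exp(s) - 1.87)^2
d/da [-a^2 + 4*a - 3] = 4 - 2*a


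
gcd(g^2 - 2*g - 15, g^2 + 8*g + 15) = g + 3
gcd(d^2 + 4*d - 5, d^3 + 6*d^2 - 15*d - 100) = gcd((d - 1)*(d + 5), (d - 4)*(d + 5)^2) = d + 5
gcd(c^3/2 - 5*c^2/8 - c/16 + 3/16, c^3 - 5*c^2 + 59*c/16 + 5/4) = 1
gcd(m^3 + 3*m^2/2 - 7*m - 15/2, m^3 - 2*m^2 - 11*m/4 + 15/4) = m - 5/2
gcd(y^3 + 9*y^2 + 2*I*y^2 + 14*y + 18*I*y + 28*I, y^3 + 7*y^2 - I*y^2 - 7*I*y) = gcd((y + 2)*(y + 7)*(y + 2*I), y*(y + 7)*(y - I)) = y + 7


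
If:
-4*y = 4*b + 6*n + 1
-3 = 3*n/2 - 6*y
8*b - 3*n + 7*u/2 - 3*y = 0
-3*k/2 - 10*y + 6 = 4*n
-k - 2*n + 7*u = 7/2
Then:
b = -113/454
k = 433/227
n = -65/227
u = 2195/3178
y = 389/908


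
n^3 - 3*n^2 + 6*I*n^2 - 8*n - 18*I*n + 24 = (n - 3)*(n + 2*I)*(n + 4*I)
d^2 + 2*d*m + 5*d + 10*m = (d + 5)*(d + 2*m)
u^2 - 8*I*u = u*(u - 8*I)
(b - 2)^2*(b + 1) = b^3 - 3*b^2 + 4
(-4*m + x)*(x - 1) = -4*m*x + 4*m + x^2 - x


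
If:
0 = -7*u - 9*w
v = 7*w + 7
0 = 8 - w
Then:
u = -72/7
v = 63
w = 8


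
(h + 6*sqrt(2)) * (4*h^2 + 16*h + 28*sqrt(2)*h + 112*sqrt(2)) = 4*h^3 + 16*h^2 + 52*sqrt(2)*h^2 + 208*sqrt(2)*h + 336*h + 1344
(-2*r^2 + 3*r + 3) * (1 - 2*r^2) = 4*r^4 - 6*r^3 - 8*r^2 + 3*r + 3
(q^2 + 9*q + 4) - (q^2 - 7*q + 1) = 16*q + 3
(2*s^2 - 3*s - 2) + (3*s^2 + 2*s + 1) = 5*s^2 - s - 1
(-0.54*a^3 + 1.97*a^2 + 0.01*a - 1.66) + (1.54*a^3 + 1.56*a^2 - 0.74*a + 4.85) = 1.0*a^3 + 3.53*a^2 - 0.73*a + 3.19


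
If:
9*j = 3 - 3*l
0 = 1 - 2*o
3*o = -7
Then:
No Solution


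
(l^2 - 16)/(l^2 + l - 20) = (l + 4)/(l + 5)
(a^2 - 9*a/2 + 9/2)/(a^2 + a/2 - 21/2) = (2*a - 3)/(2*a + 7)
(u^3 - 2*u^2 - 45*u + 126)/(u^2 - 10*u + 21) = (u^2 + u - 42)/(u - 7)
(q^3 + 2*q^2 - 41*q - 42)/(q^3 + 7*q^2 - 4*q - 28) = (q^2 - 5*q - 6)/(q^2 - 4)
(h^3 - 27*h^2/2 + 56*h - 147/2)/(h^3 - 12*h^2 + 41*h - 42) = (h - 7/2)/(h - 2)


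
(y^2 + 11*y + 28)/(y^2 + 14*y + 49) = (y + 4)/(y + 7)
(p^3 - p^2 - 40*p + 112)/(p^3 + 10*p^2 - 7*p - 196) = (p - 4)/(p + 7)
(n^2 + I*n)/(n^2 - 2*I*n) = (n + I)/(n - 2*I)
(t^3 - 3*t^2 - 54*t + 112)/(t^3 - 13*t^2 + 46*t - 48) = (t + 7)/(t - 3)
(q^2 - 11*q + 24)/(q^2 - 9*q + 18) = (q - 8)/(q - 6)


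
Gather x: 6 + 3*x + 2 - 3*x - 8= 0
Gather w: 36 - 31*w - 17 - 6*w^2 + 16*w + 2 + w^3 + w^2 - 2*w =w^3 - 5*w^2 - 17*w + 21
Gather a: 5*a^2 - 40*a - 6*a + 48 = 5*a^2 - 46*a + 48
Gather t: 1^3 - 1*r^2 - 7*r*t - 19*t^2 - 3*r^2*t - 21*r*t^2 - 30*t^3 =-r^2 - 30*t^3 + t^2*(-21*r - 19) + t*(-3*r^2 - 7*r) + 1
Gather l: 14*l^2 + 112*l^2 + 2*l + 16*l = 126*l^2 + 18*l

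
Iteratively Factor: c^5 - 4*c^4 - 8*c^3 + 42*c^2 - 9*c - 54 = (c - 3)*(c^4 - c^3 - 11*c^2 + 9*c + 18) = (c - 3)*(c + 3)*(c^3 - 4*c^2 + c + 6) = (c - 3)*(c - 2)*(c + 3)*(c^2 - 2*c - 3) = (c - 3)^2*(c - 2)*(c + 3)*(c + 1)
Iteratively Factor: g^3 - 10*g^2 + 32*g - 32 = (g - 4)*(g^2 - 6*g + 8) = (g - 4)^2*(g - 2)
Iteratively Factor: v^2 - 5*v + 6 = (v - 2)*(v - 3)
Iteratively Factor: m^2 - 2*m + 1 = (m - 1)*(m - 1)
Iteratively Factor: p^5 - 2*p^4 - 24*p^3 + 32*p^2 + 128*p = (p - 4)*(p^4 + 2*p^3 - 16*p^2 - 32*p) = (p - 4)^2*(p^3 + 6*p^2 + 8*p) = p*(p - 4)^2*(p^2 + 6*p + 8) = p*(p - 4)^2*(p + 4)*(p + 2)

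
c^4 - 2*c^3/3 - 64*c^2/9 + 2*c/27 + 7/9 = (c - 3)*(c - 1/3)*(c + 1/3)*(c + 7/3)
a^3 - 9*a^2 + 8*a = a*(a - 8)*(a - 1)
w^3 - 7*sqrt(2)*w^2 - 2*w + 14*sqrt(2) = (w - 7*sqrt(2))*(w - sqrt(2))*(w + sqrt(2))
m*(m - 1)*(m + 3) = m^3 + 2*m^2 - 3*m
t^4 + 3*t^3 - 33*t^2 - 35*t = t*(t - 5)*(t + 1)*(t + 7)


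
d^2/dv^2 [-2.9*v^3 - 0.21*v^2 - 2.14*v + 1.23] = -17.4*v - 0.42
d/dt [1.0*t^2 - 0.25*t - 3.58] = 2.0*t - 0.25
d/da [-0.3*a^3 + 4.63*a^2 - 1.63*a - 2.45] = -0.9*a^2 + 9.26*a - 1.63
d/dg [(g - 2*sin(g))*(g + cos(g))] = -(g - 2*sin(g))*(sin(g) - 1) - (g + cos(g))*(2*cos(g) - 1)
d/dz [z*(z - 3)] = 2*z - 3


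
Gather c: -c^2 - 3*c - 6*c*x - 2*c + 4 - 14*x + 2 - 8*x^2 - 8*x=-c^2 + c*(-6*x - 5) - 8*x^2 - 22*x + 6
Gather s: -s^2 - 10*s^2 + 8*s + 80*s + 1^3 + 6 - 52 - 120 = -11*s^2 + 88*s - 165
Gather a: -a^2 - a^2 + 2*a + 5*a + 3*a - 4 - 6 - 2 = -2*a^2 + 10*a - 12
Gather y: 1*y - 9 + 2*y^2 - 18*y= 2*y^2 - 17*y - 9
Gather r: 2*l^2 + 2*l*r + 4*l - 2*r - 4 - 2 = 2*l^2 + 4*l + r*(2*l - 2) - 6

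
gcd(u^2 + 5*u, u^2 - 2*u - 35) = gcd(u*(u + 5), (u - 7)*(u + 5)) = u + 5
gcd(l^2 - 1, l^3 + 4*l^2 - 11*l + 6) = l - 1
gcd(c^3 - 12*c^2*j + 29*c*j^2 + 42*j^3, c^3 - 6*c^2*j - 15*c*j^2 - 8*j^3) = c + j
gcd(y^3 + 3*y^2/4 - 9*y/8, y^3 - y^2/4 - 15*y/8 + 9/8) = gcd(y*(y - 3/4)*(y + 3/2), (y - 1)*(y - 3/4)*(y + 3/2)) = y^2 + 3*y/4 - 9/8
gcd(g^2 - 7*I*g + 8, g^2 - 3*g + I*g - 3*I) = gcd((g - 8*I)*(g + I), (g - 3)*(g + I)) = g + I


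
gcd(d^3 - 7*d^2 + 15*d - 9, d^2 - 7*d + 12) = d - 3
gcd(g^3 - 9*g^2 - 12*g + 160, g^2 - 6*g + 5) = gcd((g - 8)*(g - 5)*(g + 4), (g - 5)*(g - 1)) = g - 5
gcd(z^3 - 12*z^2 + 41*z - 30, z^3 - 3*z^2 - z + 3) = z - 1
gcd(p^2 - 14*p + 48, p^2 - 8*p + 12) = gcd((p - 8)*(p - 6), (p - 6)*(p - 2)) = p - 6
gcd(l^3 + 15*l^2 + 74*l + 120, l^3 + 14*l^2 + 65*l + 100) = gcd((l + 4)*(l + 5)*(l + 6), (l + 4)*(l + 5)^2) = l^2 + 9*l + 20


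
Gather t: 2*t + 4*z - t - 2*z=t + 2*z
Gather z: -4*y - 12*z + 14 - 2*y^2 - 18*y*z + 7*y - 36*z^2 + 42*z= -2*y^2 + 3*y - 36*z^2 + z*(30 - 18*y) + 14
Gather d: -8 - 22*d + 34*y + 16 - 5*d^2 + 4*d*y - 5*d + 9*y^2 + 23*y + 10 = -5*d^2 + d*(4*y - 27) + 9*y^2 + 57*y + 18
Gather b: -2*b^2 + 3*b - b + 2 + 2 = -2*b^2 + 2*b + 4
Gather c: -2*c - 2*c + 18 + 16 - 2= 32 - 4*c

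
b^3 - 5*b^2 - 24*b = b*(b - 8)*(b + 3)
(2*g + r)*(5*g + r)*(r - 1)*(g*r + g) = 10*g^3*r^2 - 10*g^3 + 7*g^2*r^3 - 7*g^2*r + g*r^4 - g*r^2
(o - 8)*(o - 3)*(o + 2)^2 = o^4 - 7*o^3 - 16*o^2 + 52*o + 96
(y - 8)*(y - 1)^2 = y^3 - 10*y^2 + 17*y - 8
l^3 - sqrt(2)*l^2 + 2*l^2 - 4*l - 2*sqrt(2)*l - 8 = (l + 2)*(l - 2*sqrt(2))*(l + sqrt(2))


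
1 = 1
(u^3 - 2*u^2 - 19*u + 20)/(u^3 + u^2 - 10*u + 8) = (u - 5)/(u - 2)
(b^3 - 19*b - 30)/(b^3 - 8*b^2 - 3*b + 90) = (b + 2)/(b - 6)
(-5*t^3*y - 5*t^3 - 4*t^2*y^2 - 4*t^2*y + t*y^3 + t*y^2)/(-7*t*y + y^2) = t*(5*t^2*y + 5*t^2 + 4*t*y^2 + 4*t*y - y^3 - y^2)/(y*(7*t - y))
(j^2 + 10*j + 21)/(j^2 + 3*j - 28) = (j + 3)/(j - 4)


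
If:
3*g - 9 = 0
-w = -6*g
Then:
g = 3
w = 18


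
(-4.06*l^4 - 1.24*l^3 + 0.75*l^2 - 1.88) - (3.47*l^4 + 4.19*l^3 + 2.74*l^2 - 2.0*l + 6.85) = -7.53*l^4 - 5.43*l^3 - 1.99*l^2 + 2.0*l - 8.73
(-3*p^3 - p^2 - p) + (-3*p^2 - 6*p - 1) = -3*p^3 - 4*p^2 - 7*p - 1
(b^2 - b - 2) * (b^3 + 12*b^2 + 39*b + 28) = b^5 + 11*b^4 + 25*b^3 - 35*b^2 - 106*b - 56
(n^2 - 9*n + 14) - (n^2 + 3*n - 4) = 18 - 12*n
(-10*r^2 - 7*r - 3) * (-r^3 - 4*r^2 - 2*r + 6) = 10*r^5 + 47*r^4 + 51*r^3 - 34*r^2 - 36*r - 18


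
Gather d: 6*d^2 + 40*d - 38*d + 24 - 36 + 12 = 6*d^2 + 2*d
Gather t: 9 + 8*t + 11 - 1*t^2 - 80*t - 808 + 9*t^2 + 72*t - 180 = 8*t^2 - 968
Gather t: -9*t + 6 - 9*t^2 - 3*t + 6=-9*t^2 - 12*t + 12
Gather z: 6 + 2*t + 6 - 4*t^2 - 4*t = -4*t^2 - 2*t + 12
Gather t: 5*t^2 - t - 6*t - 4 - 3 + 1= 5*t^2 - 7*t - 6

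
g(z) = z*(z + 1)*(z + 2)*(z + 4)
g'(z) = z*(z + 1)*(z + 2) + z*(z + 1)*(z + 4) + z*(z + 2)*(z + 4) + (z + 1)*(z + 2)*(z + 4) = 4*z^3 + 21*z^2 + 28*z + 8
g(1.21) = 44.72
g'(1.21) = 79.71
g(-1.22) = 0.58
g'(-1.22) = -2.17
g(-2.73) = -4.38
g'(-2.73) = 6.69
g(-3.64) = -5.67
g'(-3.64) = -8.59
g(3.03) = 431.79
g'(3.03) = 396.91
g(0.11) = 1.06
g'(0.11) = 11.34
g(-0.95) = -0.15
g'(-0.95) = -3.08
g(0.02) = 0.17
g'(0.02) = 8.57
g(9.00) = 12870.00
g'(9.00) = 4877.00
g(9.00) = 12870.00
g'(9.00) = 4877.00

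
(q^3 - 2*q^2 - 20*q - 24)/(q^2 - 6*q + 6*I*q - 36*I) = (q^2 + 4*q + 4)/(q + 6*I)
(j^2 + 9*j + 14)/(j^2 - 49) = (j + 2)/(j - 7)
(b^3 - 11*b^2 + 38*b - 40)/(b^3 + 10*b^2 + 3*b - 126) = (b^3 - 11*b^2 + 38*b - 40)/(b^3 + 10*b^2 + 3*b - 126)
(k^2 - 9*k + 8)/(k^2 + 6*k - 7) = (k - 8)/(k + 7)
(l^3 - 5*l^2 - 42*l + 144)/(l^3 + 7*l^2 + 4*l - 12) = (l^2 - 11*l + 24)/(l^2 + l - 2)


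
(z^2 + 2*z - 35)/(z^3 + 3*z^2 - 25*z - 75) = (z + 7)/(z^2 + 8*z + 15)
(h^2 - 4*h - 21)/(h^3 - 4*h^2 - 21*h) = 1/h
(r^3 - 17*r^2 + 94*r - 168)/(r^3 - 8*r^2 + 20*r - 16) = (r^2 - 13*r + 42)/(r^2 - 4*r + 4)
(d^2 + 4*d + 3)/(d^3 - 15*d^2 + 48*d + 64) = (d + 3)/(d^2 - 16*d + 64)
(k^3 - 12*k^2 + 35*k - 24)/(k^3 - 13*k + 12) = (k - 8)/(k + 4)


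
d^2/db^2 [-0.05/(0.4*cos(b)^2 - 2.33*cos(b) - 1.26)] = (-0.032*(1 - cos(b)^2)^2 + 0.1398*cos(b)^3 - 0.388245*cos(b)^2 - 0.13281*cos(b) + 0.62529)/(-0.4*cos(b)^2 + 2.33*cos(b) + 1.26)^3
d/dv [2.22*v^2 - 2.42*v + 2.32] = 4.44*v - 2.42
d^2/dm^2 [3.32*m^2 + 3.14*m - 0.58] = 6.64000000000000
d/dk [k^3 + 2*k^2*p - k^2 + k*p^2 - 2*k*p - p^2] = 3*k^2 + 4*k*p - 2*k + p^2 - 2*p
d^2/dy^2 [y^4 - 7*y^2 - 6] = 12*y^2 - 14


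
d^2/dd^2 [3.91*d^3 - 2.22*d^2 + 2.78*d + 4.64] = 23.46*d - 4.44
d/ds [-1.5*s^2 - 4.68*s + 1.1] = -3.0*s - 4.68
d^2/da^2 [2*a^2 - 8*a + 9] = 4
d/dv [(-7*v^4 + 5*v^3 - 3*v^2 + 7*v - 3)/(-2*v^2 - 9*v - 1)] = (28*v^5 + 179*v^4 - 62*v^3 + 26*v^2 - 6*v - 34)/(4*v^4 + 36*v^3 + 85*v^2 + 18*v + 1)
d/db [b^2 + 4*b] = 2*b + 4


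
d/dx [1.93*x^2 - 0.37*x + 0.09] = 3.86*x - 0.37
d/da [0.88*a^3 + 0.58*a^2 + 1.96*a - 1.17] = 2.64*a^2 + 1.16*a + 1.96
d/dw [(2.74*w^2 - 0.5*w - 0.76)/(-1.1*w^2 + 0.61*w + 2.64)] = (1.1214*w^2 + 12.7952*w - 0.8564)/(1.21*w^4 - 1.342*w^3 - 5.4359*w^2 + 3.2208*w + 6.9696)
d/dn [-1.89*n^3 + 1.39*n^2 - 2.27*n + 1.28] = -5.67*n^2 + 2.78*n - 2.27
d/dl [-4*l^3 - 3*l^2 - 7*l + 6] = -12*l^2 - 6*l - 7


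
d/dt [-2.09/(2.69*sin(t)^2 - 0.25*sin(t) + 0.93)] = (11.2442*sin(t) - 0.5225)*cos(t)/(2.69*sin(t)^2 - 0.25*sin(t) + 0.93)^2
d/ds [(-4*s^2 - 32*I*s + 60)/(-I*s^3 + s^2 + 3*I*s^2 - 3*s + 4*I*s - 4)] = (4*I*s^4 - 64*s^3 + s^2*(84 - 196*I) + s*(88 + 360*I) - 180 + 112*I)/(s^6 + s^5*(-6 + 2*I) - 12*I*s^4 + s^3*(30 + 2*I) + s^2*(15 + 48*I) + s*(-24 + 32*I) - 16)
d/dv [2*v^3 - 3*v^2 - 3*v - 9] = 6*v^2 - 6*v - 3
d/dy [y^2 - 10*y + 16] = 2*y - 10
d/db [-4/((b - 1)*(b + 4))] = 4*(2*b + 3)/((b - 1)^2*(b + 4)^2)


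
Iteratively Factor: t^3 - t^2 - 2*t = (t + 1)*(t^2 - 2*t) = t*(t + 1)*(t - 2)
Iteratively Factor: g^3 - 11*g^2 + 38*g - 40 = (g - 2)*(g^2 - 9*g + 20) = (g - 5)*(g - 2)*(g - 4)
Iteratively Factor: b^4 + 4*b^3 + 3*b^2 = (b + 3)*(b^3 + b^2) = b*(b + 3)*(b^2 + b) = b*(b + 1)*(b + 3)*(b)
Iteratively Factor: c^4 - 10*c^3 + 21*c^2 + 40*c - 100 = (c - 5)*(c^3 - 5*c^2 - 4*c + 20) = (c - 5)^2*(c^2 - 4) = (c - 5)^2*(c + 2)*(c - 2)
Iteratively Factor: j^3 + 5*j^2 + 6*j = (j + 3)*(j^2 + 2*j) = j*(j + 3)*(j + 2)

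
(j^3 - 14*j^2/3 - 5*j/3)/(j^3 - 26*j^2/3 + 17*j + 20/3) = j/(j - 4)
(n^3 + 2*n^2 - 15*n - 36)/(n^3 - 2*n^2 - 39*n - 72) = (n - 4)/(n - 8)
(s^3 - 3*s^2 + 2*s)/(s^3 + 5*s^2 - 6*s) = (s - 2)/(s + 6)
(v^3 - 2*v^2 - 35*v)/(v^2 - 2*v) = (v^2 - 2*v - 35)/(v - 2)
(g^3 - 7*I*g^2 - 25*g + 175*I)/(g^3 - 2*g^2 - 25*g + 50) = (g - 7*I)/(g - 2)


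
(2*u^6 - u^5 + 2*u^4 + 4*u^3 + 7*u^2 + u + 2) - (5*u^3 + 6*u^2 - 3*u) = 2*u^6 - u^5 + 2*u^4 - u^3 + u^2 + 4*u + 2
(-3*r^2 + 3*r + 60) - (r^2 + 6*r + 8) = -4*r^2 - 3*r + 52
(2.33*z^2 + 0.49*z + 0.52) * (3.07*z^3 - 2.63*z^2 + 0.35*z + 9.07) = 7.1531*z^5 - 4.6236*z^4 + 1.1232*z^3 + 19.937*z^2 + 4.6263*z + 4.7164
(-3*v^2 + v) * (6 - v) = 3*v^3 - 19*v^2 + 6*v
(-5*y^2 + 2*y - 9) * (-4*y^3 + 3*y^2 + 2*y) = 20*y^5 - 23*y^4 + 32*y^3 - 23*y^2 - 18*y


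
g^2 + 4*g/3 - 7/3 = (g - 1)*(g + 7/3)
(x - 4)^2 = x^2 - 8*x + 16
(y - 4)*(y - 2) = y^2 - 6*y + 8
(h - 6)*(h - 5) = h^2 - 11*h + 30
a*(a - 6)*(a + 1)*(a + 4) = a^4 - a^3 - 26*a^2 - 24*a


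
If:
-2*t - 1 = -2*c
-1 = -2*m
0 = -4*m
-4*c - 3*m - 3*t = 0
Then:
No Solution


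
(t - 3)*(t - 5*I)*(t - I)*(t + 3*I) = t^4 - 3*t^3 - 3*I*t^3 + 13*t^2 + 9*I*t^2 - 39*t - 15*I*t + 45*I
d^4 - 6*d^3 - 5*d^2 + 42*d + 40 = (d - 5)*(d - 4)*(d + 1)*(d + 2)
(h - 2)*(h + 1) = h^2 - h - 2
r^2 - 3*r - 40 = (r - 8)*(r + 5)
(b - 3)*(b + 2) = b^2 - b - 6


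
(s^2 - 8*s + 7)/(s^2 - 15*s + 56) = (s - 1)/(s - 8)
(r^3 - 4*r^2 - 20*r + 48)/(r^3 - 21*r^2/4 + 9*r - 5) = 4*(r^2 - 2*r - 24)/(4*r^2 - 13*r + 10)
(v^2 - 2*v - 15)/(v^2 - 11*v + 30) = (v + 3)/(v - 6)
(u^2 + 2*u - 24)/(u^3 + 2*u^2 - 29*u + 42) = (u^2 + 2*u - 24)/(u^3 + 2*u^2 - 29*u + 42)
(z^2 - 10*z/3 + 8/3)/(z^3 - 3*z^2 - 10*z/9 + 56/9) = 3*(3*z - 4)/(9*z^2 - 9*z - 28)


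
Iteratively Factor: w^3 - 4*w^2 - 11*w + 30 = (w - 5)*(w^2 + w - 6) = (w - 5)*(w + 3)*(w - 2)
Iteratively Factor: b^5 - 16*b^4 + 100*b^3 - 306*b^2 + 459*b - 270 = (b - 3)*(b^4 - 13*b^3 + 61*b^2 - 123*b + 90) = (b - 5)*(b - 3)*(b^3 - 8*b^2 + 21*b - 18) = (b - 5)*(b - 3)*(b - 2)*(b^2 - 6*b + 9) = (b - 5)*(b - 3)^2*(b - 2)*(b - 3)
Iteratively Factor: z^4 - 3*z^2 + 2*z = (z - 1)*(z^3 + z^2 - 2*z) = z*(z - 1)*(z^2 + z - 2) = z*(z - 1)^2*(z + 2)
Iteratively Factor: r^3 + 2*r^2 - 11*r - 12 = (r - 3)*(r^2 + 5*r + 4) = (r - 3)*(r + 1)*(r + 4)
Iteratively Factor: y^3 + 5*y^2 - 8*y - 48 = (y + 4)*(y^2 + y - 12) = (y + 4)^2*(y - 3)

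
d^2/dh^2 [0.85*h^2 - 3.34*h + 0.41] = 1.70000000000000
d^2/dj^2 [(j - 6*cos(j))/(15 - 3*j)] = 2*(-j - 3*(j - 5)^2*cos(j) + (j - 5)*(6*sin(j) + 1) + 6*cos(j))/(3*(j - 5)^3)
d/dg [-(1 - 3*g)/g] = g^(-2)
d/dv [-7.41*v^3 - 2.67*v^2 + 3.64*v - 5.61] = -22.23*v^2 - 5.34*v + 3.64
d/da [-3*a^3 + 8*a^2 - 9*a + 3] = -9*a^2 + 16*a - 9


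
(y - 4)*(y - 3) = y^2 - 7*y + 12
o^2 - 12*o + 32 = (o - 8)*(o - 4)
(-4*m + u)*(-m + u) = 4*m^2 - 5*m*u + u^2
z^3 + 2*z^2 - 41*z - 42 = (z - 6)*(z + 1)*(z + 7)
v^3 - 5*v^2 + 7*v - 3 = (v - 3)*(v - 1)^2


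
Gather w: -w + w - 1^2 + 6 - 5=0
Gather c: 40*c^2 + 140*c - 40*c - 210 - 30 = 40*c^2 + 100*c - 240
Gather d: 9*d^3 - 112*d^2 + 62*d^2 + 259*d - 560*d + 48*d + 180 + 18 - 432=9*d^3 - 50*d^2 - 253*d - 234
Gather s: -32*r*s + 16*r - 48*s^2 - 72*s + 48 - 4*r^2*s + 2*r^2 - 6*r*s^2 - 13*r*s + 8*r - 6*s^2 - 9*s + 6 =2*r^2 + 24*r + s^2*(-6*r - 54) + s*(-4*r^2 - 45*r - 81) + 54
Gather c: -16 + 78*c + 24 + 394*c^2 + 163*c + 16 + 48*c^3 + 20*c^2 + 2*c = 48*c^3 + 414*c^2 + 243*c + 24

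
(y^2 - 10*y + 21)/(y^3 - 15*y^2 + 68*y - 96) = (y - 7)/(y^2 - 12*y + 32)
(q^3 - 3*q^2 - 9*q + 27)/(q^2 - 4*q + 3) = (q^2 - 9)/(q - 1)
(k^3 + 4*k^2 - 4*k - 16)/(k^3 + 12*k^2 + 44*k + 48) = (k - 2)/(k + 6)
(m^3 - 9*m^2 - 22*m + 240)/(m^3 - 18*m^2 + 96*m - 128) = (m^2 - m - 30)/(m^2 - 10*m + 16)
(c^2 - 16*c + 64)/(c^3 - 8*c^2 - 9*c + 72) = (c - 8)/(c^2 - 9)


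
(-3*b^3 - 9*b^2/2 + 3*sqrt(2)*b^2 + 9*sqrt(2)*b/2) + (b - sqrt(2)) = -3*b^3 - 9*b^2/2 + 3*sqrt(2)*b^2 + b + 9*sqrt(2)*b/2 - sqrt(2)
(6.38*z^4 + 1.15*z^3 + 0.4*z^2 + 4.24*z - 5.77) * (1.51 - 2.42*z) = -15.4396*z^5 + 6.8508*z^4 + 0.7685*z^3 - 9.6568*z^2 + 20.3658*z - 8.7127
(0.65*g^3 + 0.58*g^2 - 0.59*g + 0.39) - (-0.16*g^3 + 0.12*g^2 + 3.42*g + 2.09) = 0.81*g^3 + 0.46*g^2 - 4.01*g - 1.7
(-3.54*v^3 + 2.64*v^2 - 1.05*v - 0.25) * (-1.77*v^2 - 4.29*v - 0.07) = 6.2658*v^5 + 10.5138*v^4 - 9.2193*v^3 + 4.7622*v^2 + 1.146*v + 0.0175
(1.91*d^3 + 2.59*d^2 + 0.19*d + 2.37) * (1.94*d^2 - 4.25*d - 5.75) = 3.7054*d^5 - 3.0929*d^4 - 21.6214*d^3 - 11.1022*d^2 - 11.165*d - 13.6275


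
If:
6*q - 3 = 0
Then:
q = 1/2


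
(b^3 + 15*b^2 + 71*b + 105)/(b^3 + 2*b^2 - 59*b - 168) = (b + 5)/(b - 8)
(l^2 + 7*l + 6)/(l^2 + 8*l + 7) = (l + 6)/(l + 7)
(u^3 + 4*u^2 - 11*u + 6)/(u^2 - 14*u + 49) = (u^3 + 4*u^2 - 11*u + 6)/(u^2 - 14*u + 49)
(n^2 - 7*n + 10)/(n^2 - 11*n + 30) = (n - 2)/(n - 6)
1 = 1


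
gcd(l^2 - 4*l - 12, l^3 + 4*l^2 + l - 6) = l + 2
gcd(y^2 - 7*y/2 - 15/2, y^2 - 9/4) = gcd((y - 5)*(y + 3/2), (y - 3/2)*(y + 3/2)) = y + 3/2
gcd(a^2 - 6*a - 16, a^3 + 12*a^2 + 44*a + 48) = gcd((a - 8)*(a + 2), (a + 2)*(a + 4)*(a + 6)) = a + 2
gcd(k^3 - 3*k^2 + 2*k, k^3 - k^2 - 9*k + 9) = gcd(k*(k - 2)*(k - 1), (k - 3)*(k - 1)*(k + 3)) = k - 1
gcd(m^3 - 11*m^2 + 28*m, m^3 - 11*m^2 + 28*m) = m^3 - 11*m^2 + 28*m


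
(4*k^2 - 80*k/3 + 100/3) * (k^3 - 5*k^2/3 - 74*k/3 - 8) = 4*k^5 - 100*k^4/3 - 188*k^3/9 + 5132*k^2/9 - 5480*k/9 - 800/3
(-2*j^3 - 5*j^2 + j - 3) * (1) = -2*j^3 - 5*j^2 + j - 3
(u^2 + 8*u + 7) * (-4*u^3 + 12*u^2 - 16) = -4*u^5 - 20*u^4 + 68*u^3 + 68*u^2 - 128*u - 112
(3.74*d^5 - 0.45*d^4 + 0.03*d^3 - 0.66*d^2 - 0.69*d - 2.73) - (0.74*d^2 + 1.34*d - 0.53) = 3.74*d^5 - 0.45*d^4 + 0.03*d^3 - 1.4*d^2 - 2.03*d - 2.2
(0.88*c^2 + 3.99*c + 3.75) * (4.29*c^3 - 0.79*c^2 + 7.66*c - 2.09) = 3.7752*c^5 + 16.4219*c^4 + 19.6762*c^3 + 25.7617*c^2 + 20.3859*c - 7.8375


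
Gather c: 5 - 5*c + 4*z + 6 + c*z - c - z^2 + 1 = c*(z - 6) - z^2 + 4*z + 12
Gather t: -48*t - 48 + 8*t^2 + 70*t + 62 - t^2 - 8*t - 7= 7*t^2 + 14*t + 7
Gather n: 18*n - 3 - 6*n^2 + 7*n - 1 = -6*n^2 + 25*n - 4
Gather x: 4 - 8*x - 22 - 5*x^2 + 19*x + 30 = -5*x^2 + 11*x + 12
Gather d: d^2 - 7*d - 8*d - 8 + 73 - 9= d^2 - 15*d + 56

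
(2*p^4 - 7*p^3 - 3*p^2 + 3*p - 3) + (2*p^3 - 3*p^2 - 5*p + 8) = 2*p^4 - 5*p^3 - 6*p^2 - 2*p + 5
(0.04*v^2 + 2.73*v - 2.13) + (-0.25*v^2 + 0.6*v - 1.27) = -0.21*v^2 + 3.33*v - 3.4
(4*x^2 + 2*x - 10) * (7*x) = 28*x^3 + 14*x^2 - 70*x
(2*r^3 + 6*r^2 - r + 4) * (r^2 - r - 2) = 2*r^5 + 4*r^4 - 11*r^3 - 7*r^2 - 2*r - 8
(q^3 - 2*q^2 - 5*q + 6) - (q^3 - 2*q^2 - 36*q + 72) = 31*q - 66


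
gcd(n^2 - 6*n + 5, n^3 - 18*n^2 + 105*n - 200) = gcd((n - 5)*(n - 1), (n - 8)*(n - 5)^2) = n - 5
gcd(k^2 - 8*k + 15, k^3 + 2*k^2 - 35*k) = k - 5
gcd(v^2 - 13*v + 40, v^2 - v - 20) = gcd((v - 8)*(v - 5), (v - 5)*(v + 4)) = v - 5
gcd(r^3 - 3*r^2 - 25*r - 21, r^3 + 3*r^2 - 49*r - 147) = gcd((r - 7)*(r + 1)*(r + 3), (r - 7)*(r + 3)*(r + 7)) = r^2 - 4*r - 21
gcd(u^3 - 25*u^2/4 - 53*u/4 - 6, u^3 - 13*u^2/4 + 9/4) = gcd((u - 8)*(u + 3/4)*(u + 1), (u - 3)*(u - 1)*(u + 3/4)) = u + 3/4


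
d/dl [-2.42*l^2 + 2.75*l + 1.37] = 2.75 - 4.84*l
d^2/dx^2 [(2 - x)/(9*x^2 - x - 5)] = 2*((x - 2)*(18*x - 1)^2 + (27*x - 19)*(-9*x^2 + x + 5))/(-9*x^2 + x + 5)^3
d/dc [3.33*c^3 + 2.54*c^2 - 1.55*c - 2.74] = 9.99*c^2 + 5.08*c - 1.55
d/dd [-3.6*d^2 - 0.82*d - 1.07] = -7.2*d - 0.82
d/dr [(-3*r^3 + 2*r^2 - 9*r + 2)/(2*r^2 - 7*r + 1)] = (-6*r^4 + 42*r^3 - 5*r^2 - 4*r + 5)/(4*r^4 - 28*r^3 + 53*r^2 - 14*r + 1)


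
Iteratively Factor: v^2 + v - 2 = (v - 1)*(v + 2)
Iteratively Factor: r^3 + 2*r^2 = (r)*(r^2 + 2*r) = r^2*(r + 2)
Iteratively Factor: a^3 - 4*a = (a)*(a^2 - 4) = a*(a - 2)*(a + 2)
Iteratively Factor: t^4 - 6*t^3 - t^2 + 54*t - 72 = (t - 4)*(t^3 - 2*t^2 - 9*t + 18) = (t - 4)*(t - 2)*(t^2 - 9) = (t - 4)*(t - 2)*(t + 3)*(t - 3)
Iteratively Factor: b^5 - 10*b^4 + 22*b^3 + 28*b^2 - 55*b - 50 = (b - 2)*(b^4 - 8*b^3 + 6*b^2 + 40*b + 25) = (b - 2)*(b + 1)*(b^3 - 9*b^2 + 15*b + 25) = (b - 5)*(b - 2)*(b + 1)*(b^2 - 4*b - 5) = (b - 5)^2*(b - 2)*(b + 1)*(b + 1)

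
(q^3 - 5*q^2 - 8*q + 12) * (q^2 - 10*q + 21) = q^5 - 15*q^4 + 63*q^3 - 13*q^2 - 288*q + 252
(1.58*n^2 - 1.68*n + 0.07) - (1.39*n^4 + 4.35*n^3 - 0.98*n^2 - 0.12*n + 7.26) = -1.39*n^4 - 4.35*n^3 + 2.56*n^2 - 1.56*n - 7.19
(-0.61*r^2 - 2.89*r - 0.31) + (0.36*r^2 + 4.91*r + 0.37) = -0.25*r^2 + 2.02*r + 0.06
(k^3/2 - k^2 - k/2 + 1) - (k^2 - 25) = k^3/2 - 2*k^2 - k/2 + 26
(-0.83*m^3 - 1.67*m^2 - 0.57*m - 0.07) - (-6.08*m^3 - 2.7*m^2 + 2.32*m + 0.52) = 5.25*m^3 + 1.03*m^2 - 2.89*m - 0.59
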